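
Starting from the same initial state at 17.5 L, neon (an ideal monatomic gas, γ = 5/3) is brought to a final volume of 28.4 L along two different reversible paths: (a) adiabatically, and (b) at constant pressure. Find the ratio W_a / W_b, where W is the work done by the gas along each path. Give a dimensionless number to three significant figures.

Path (a) adiabatic: W = P₁V₁(1 − (V₁/V₂)^(γ−1))/(γ−1) → W_a/(P₁V₁) = 0.4138.
Path (b) isobaric: W = P₁(V₂ − V₁) → W_b/(P₁V₁) = 0.6229.
W_a / W_b = 0.4138 / 0.6229 = 0.6644.

W_a / W_b ≈ 0.664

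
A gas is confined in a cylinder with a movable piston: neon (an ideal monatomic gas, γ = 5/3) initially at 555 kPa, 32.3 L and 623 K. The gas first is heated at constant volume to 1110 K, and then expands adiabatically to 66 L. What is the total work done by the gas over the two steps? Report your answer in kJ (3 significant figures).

W_total ≈ 18.2 kJ

Step 1 (isochoric): W = 0 (constant volume).
After step 1: P = 988.8 kPa (V unchanged).
Step 2 (adiabatic): W = (P₁V₁ − P₂V₂)/(γ−1) = (31940 − 19835)/0.667 = 18157 J.
W_total = 0 + 18157 = 18157 J.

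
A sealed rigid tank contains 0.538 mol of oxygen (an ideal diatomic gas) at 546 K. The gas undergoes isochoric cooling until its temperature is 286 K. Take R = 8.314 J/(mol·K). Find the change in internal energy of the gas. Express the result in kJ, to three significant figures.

Constant volume ⇒ W = 0, so Q = ΔU = nCᵥΔT with Cᵥ = 5R/2 = 20.79 J/(mol·K).
ΔU = (0.538)(20.79)(286 − 546) = -2907 J.

ΔU ≈ -2.91 kJ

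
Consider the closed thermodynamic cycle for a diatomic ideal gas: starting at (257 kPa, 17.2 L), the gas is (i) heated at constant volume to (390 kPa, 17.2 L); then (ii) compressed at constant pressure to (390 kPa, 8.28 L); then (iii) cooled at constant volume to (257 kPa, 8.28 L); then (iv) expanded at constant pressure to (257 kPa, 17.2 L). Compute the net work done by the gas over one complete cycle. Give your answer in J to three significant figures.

Constant-volume legs do no work.
W(ii) = (390)(8.28 − 17.2) = -3479 J; W(iv) = (257)(17.2 − 8.28) = 2292 J.
W_net = -3479 + 2292 = -1186 J (the counter-clockwise enclosed area).

W_net ≈ -1190 J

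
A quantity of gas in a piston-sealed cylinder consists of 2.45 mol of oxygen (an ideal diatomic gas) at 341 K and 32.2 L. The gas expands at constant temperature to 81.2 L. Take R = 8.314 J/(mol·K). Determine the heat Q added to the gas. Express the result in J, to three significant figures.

Isothermal ⇒ ΔU = 0, so Q = W = nRT ln(V₂/V₁).
Q = (2.45)(8.314)(341) ln(81.2/32.2) = 6946 × 0.9249 = 6425 J.

Q ≈ 6420 J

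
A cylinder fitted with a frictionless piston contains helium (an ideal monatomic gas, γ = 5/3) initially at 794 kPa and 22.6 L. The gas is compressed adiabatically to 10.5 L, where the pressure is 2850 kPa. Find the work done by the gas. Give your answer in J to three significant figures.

Adiabatic: W = (P₁V₁ − P₂V₂)/(γ − 1) with γ = 5/3.
P₁V₁ = 17944 J, P₂V₂ = 29925 J.
W = (17944 − 29925) / 0.6667 = -17971 J.

W ≈ -18000 J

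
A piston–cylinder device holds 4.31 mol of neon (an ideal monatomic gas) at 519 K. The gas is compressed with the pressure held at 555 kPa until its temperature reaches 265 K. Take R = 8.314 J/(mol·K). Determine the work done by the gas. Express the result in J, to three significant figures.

Isobaric: W = P ΔV = nR ΔT.
W = (4.31)(8.314)(265 − 519) = -9102 J.

W ≈ -9100 J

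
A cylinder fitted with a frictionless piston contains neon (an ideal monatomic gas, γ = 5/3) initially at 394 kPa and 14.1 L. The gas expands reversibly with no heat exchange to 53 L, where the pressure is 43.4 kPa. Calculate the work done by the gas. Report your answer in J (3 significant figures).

W ≈ 4880 J

Adiabatic: W = (P₁V₁ − P₂V₂)/(γ − 1) with γ = 5/3.
P₁V₁ = 5555 J, P₂V₂ = 2300 J.
W = (5555 − 2300) / 0.6667 = 4883 J.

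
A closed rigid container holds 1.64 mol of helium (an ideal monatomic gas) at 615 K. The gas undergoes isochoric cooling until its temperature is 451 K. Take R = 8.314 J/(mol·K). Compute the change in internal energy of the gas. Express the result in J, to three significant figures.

ΔU ≈ -3350 J

Constant volume ⇒ W = 0, so Q = ΔU = nCᵥΔT with Cᵥ = 3R/2 = 12.47 J/(mol·K).
ΔU = (1.64)(12.47)(451 − 615) = -3354 J.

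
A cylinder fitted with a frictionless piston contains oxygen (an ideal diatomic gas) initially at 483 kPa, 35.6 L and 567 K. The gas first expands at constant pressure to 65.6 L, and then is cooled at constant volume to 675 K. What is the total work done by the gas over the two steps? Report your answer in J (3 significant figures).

Step 1 (isobaric): W = PΔV = (483 kPa)(65.6 − 35.6 L) = 14490 J.
Step 2 (isochoric): W = 0 (constant volume).
W_total = 14490 + 0 = 14490 J.

W_total ≈ 14500 J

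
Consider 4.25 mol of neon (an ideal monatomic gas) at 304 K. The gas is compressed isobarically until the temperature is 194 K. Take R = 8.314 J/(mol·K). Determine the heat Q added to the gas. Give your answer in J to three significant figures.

Isobaric: W = nRΔT = (4.25)(8.314)(-110) = -3887 J.
ΔU = nCᵥΔT with Cᵥ = 3R/2: ΔU = (4.25)(12.47)(-110) = -5830 J.
Q = ΔU + W = -5830 − 3887 = -9717 J.

Q ≈ -9720 J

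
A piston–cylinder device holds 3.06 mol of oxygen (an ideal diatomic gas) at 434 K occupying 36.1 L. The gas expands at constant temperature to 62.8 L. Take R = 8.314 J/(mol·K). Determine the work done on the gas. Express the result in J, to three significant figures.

W ≈ -6110 J

Isothermal: W = nRT ln(V₂/V₁).
W = (3.06)(8.314)(434) × ln(62.8/36.1)
  = 11041 × 0.5537
W_by_gas = 6113 J; work on gas = −W_by = -6113 J.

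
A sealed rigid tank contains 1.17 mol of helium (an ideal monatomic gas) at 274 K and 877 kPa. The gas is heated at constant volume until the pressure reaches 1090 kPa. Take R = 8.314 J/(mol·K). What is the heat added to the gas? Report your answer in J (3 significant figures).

Constant volume ⇒ W = 0, so Q = ΔU = nCᵥΔT with Cᵥ = 3R/2 = 12.47 J/(mol·K).
At constant V, T₂/T₁ = P₂/P₁ ⇒ ΔT = T₁(P₂/P₁ − 1) = 274·(1090/877 − 1) = 66.55 K.
ΔU = (1.17)(12.47)(66.55) = 971 J.

Q ≈ 971 J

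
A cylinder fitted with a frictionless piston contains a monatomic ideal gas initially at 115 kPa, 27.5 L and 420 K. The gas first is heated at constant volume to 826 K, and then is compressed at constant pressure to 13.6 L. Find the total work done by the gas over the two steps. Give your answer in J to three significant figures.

W_total ≈ -3140 J

Step 1 (isochoric): W = 0 (constant volume).
After step 1: P = 226.2 kPa (V unchanged).
Step 2 (isobaric): W = PΔV = (226.2 kPa)(13.6 − 27.5 L) = -3144 J.
W_total = 0 − 3144 = -3144 J.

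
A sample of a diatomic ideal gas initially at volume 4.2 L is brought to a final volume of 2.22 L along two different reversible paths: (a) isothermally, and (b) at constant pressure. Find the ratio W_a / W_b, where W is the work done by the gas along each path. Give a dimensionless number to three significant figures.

W_a / W_b ≈ 1.35

Path (a) isothermal: W = P₁V₁ ln(V₂/V₁) → W_a/(P₁V₁) = -0.6376.
Path (b) isobaric: W = P₁(V₂ − V₁) → W_b/(P₁V₁) = -0.4714.
W_a / W_b = -0.6376 / -0.4714 = 1.352.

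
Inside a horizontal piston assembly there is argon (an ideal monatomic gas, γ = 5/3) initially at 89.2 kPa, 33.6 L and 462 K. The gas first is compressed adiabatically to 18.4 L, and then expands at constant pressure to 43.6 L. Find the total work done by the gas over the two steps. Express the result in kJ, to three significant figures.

W_total ≈ 3.91 kJ

Step 1 (adiabatic): W = (P₁V₁ − P₂V₂)/(γ−1) = (2997 − 4478)/0.667 = -2221 J.
After step 1: P = 243.4 kPa, V = 18.4 L, T = 690.2 K.
Step 2 (isobaric): W = PΔV = (243.4 kPa)(43.6 − 18.4 L) = 6132 J.
W_total = -2221 + 6132 = 3912 J.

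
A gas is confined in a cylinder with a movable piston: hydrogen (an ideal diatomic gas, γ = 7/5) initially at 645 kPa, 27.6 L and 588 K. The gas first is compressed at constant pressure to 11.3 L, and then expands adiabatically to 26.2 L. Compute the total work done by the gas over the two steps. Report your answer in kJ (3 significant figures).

Step 1 (isobaric): W = PΔV = (645 kPa)(11.3 − 27.6 L) = -10514 J.
After step 1: P = 645 kPa, V = 11.3 L, T = 240.7 K.
Step 2 (adiabatic): W = (P₁V₁ − P₂V₂)/(γ−1) = (7289 − 5207)/0.4 = 5205 J.
W_total = -10514 + 5205 = -5309 J.

W_total ≈ -5.31 kJ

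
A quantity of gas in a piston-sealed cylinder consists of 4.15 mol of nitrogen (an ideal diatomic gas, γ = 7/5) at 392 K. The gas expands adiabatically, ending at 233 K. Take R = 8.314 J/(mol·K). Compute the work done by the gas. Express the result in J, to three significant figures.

Adiabatic ⇒ Q = 0, so W_by = −ΔU = nCᵥ(T₁ − T₂).
Cᵥ = 5R/2 = 20.79 J/(mol·K).
W = (4.15)(20.79)(392 − 233) = 13715 J.

W ≈ 13700 J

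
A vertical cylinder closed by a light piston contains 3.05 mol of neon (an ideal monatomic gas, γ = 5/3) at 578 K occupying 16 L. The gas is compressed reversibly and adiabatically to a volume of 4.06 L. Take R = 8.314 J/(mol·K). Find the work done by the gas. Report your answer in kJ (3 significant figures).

W ≈ -32.9 kJ

Adiabatic: TV^(γ−1) = const with γ = 5/3.
T₂ = T₁ (V₁/V₂)^(γ−1) = 578 × (16/4.06)^0.667 = 578 × 2.495 = 1442 K.
W_by = nCᵥ(T₁ − T₂) = (3.05)(12.47)(578 − 1442) = -32867 J.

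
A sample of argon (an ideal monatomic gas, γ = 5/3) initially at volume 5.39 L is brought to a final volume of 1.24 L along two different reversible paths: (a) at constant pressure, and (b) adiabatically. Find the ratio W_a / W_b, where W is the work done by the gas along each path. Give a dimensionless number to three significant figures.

W_a / W_b ≈ 0.309

Path (a) isobaric: W = P₁(V₂ − V₁) → W_a/(P₁V₁) = -0.7699.
Path (b) adiabatic: W = P₁V₁(1 − (V₁/V₂)^(γ−1))/(γ−1) → W_b/(P₁V₁) = -2.495.
W_a / W_b = -0.7699 / -2.495 = 0.3086.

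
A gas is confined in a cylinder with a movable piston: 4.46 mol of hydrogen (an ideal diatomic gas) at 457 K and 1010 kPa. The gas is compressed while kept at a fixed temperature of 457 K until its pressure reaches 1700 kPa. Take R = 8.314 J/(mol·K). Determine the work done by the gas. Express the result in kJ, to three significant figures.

W ≈ -8.82 kJ

Isothermal process: W = nRT ln(V₂/V₁) = nRT ln(P₁/P₂).
W = (4.46)(8.314)(457) × ln(1010/1700)
  = 16946 × ln(0.5941) = 16946 × -0.5207
W_by_gas = -8823 J.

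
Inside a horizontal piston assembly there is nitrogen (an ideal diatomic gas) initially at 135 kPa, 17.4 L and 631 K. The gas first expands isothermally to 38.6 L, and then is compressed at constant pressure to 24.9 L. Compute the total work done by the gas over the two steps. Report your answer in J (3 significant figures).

W_total ≈ 1040 J

Step 1 (isothermal): W = P₁V₁ ln(V₂/V₁) = (2349) ln(38.6/17.4) = 1872 J.
After step 1: P = 60.85 kPa, V = 38.6 L, T = 631 K.
Step 2 (isobaric): W = PΔV = (60.85 kPa)(24.9 − 38.6 L) = -833.7 J.
W_total = 1872 − 833.7 = 1038 J.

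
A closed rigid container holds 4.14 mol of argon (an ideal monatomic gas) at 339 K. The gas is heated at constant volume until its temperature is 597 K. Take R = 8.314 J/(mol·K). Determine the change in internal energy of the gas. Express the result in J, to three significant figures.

Constant volume ⇒ W = 0, so Q = ΔU = nCᵥΔT with Cᵥ = 3R/2 = 12.47 J/(mol·K).
ΔU = (4.14)(12.47)(597 − 339) = 13321 J.

ΔU ≈ 13300 J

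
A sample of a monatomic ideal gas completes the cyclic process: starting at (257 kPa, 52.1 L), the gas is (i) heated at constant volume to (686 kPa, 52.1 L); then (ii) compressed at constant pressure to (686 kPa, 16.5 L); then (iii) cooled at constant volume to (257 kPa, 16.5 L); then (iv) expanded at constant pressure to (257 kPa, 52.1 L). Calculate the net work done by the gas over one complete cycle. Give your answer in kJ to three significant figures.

Constant-volume legs do no work.
W(ii) = (686)(16.5 − 52.1) = -24422 J; W(iv) = (257)(52.1 − 16.5) = 9149 J.
W_net = -24422 + 9149 = -15272 J (the counter-clockwise enclosed area).

W_net ≈ -15.3 kJ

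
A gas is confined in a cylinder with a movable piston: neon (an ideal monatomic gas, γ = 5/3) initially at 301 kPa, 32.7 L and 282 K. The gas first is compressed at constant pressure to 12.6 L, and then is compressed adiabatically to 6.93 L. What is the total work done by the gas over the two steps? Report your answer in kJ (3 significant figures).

W_total ≈ -8.84 kJ

Step 1 (isobaric): W = PΔV = (301 kPa)(12.6 − 32.7 L) = -6050 J.
After step 1: P = 301 kPa, V = 12.6 L, T = 108.7 K.
Step 2 (adiabatic): W = (P₁V₁ − P₂V₂)/(γ−1) = (3793 − 5650)/0.667 = -2786 J.
W_total = -6050 − 2786 = -8836 J.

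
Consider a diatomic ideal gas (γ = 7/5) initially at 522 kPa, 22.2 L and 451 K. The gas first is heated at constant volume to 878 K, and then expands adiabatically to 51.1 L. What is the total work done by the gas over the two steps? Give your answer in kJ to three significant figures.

W_total ≈ 16.0 kJ

Step 1 (isochoric): W = 0 (constant volume).
After step 1: P = 1016 kPa (V unchanged).
Step 2 (adiabatic): W = (P₁V₁ − P₂V₂)/(γ−1) = (22560 − 16163)/0.4 = 15994 J.
W_total = 0 + 15994 = 15994 J.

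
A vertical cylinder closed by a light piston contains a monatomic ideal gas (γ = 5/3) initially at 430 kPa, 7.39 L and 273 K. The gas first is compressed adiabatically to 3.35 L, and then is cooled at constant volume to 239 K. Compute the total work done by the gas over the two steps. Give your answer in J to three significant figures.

W_total ≈ -3310 J

Step 1 (adiabatic): W = (P₁V₁ − P₂V₂)/(γ−1) = (3178 − 5385)/0.667 = -3311 J.
Step 2 (isochoric): W = 0 (constant volume).
W_total = -3311 + 0 = -3311 J.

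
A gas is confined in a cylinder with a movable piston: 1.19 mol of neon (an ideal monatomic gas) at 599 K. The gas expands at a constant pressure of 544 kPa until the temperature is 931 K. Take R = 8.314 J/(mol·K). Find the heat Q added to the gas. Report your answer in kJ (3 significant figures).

Isobaric: W = nRΔT = (1.19)(8.314)(332) = 3285 J.
ΔU = nCᵥΔT with Cᵥ = 3R/2: ΔU = (1.19)(12.47)(332) = 4927 J.
Q = ΔU + W = 4927 + 3285 = 8212 J.

Q ≈ 8.21 kJ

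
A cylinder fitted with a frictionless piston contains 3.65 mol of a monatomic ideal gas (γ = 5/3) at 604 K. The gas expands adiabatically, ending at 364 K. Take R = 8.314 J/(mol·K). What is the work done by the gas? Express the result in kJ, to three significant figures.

Adiabatic ⇒ Q = 0, so W_by = −ΔU = nCᵥ(T₁ − T₂).
Cᵥ = 3R/2 = 12.47 J/(mol·K).
W = (3.65)(12.47)(604 − 364) = 10925 J.

W ≈ 10.9 kJ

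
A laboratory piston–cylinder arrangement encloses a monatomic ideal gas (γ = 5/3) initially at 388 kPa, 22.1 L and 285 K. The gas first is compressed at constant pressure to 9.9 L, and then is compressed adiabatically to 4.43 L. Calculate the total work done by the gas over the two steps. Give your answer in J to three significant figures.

W_total ≈ -8820 J

Step 1 (isobaric): W = PΔV = (388 kPa)(9.9 − 22.1 L) = -4734 J.
After step 1: P = 388 kPa, V = 9.9 L, T = 127.7 K.
Step 2 (adiabatic): W = (P₁V₁ − P₂V₂)/(γ−1) = (3841 − 6566)/0.667 = -4087 J.
W_total = -4734 − 4087 = -8821 J.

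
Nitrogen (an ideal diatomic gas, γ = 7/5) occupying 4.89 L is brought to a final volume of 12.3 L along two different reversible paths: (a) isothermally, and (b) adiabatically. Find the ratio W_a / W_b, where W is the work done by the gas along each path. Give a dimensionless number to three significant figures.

W_a / W_b ≈ 1.20

Path (a) isothermal: W = P₁V₁ ln(V₂/V₁) → W_a/(P₁V₁) = 0.9224.
Path (b) adiabatic: W = P₁V₁(1 − (V₁/V₂)^(γ−1))/(γ−1) → W_b/(P₁V₁) = 0.7714.
W_a / W_b = 0.9224 / 0.7714 = 1.196.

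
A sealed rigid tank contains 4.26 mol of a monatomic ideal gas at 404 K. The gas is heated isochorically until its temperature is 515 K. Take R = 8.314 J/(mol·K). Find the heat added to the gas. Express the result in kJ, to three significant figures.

Q ≈ 5.90 kJ

Constant volume ⇒ W = 0, so Q = ΔU = nCᵥΔT with Cᵥ = 3R/2 = 12.47 J/(mol·K).
ΔU = (4.26)(12.47)(515 − 404) = 5897 J.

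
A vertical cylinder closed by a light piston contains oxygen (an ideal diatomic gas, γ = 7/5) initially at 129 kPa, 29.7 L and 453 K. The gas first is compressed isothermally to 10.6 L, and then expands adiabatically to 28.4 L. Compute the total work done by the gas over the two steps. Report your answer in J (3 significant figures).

W_total ≈ -827 J

Step 1 (isothermal): W = P₁V₁ ln(V₂/V₁) = (3831) ln(10.6/29.7) = -3947 J.
After step 1: P = 361.4 kPa, V = 10.6 L, T = 453 K.
Step 2 (adiabatic): W = (P₁V₁ − P₂V₂)/(γ−1) = (3831 − 2583)/0.4 = 3121 J.
W_total = -3947 + 3121 = -826.9 J.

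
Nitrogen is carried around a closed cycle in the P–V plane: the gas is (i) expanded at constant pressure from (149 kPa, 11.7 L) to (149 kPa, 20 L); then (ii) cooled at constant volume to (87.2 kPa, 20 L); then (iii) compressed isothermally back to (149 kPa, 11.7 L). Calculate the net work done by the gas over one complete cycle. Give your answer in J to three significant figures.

Leg (i): W = PΔV = (149)(20 − 11.7) = 1237 J.
Leg (ii): W = 0.
Leg (iii): W = PᵢVᵢ ln(V_f/Vᵢ) = (1744) ln(11.7/20) = -935 J.
W_net = 1237 − 935 = 301.7 J.

W_net ≈ 302 J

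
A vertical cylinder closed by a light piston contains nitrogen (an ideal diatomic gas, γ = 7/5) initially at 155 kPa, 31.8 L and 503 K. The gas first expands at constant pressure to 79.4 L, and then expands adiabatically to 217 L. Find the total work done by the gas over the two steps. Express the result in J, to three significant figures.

W_total ≈ 17600 J

Step 1 (isobaric): W = PΔV = (155 kPa)(79.4 − 31.8 L) = 7378 J.
After step 1: P = 155 kPa, V = 79.4 L, T = 1256 K.
Step 2 (adiabatic): W = (P₁V₁ − P₂V₂)/(γ−1) = (12307 − 8232)/0.4 = 10188 J.
W_total = 7378 + 10188 = 17566 J.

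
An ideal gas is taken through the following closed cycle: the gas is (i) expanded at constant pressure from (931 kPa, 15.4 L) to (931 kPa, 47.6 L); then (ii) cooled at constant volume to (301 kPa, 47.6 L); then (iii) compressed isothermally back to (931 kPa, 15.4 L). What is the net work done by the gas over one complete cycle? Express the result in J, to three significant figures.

Leg (i): W = PΔV = (931)(47.6 − 15.4) = 29978 J.
Leg (ii): W = 0.
Leg (iii): W = PᵢVᵢ ln(V_f/Vᵢ) = (14328) ln(15.4/47.6) = -16168 J.
W_net = 29978 − 16168 = 13810 J.

W_net ≈ 13800 J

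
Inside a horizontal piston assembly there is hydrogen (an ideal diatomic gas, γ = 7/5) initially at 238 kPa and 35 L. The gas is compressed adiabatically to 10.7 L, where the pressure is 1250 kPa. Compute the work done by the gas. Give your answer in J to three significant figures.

W ≈ -12600 J

Adiabatic: W = (P₁V₁ − P₂V₂)/(γ − 1) with γ = 7/5.
P₁V₁ = 8330 J, P₂V₂ = 13375 J.
W = (8330 − 13375) / 0.4 = -12613 J.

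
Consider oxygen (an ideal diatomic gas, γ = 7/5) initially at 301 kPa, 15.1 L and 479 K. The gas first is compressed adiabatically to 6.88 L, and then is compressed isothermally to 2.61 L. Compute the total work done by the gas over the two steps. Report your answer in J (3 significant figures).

W_total ≈ -10200 J

Step 1 (adiabatic): W = (P₁V₁ − P₂V₂)/(γ−1) = (4545 − 6224)/0.4 = -4198 J.
After step 1: P = 904.7 kPa, V = 6.88 L, T = 656 K.
Step 2 (isothermal): W = P₁V₁ ln(V₂/V₁) = (6224) ln(2.61/6.88) = -6033 J.
W_total = -4198 − 6033 = -10231 J.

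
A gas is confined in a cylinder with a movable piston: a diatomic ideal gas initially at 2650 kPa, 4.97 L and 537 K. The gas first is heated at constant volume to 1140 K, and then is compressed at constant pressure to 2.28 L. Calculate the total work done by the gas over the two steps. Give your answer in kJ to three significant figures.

W_total ≈ -15.1 kJ

Step 1 (isochoric): W = 0 (constant volume).
After step 1: P = 5626 kPa (V unchanged).
Step 2 (isobaric): W = PΔV = (5626 kPa)(2.28 − 4.97 L) = -15133 J.
W_total = 0 − 15133 = -15133 J.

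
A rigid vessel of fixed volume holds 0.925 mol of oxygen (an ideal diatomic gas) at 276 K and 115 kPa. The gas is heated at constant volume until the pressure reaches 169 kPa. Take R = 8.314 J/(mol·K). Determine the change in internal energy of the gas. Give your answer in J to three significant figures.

ΔU ≈ 2490 J

Constant volume ⇒ W = 0, so Q = ΔU = nCᵥΔT with Cᵥ = 5R/2 = 20.79 J/(mol·K).
At constant V, T₂/T₁ = P₂/P₁ ⇒ ΔT = T₁(P₂/P₁ − 1) = 276·(169/115 − 1) = 129.6 K.
ΔU = (0.925)(20.79)(129.6) = 2492 J.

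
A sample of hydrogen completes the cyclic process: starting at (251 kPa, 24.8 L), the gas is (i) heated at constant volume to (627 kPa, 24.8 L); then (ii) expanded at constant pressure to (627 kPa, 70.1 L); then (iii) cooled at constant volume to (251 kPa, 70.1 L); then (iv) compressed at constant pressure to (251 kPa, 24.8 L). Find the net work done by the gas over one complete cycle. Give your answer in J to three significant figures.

Constant-volume legs do no work.
W(ii) = (627)(70.1 − 24.8) = 28403 J; W(iv) = (251)(24.8 − 70.1) = -11370 J.
W_net = 28403 − 11370 = 17033 J (the clockwise enclosed area).

W_net ≈ 17000 J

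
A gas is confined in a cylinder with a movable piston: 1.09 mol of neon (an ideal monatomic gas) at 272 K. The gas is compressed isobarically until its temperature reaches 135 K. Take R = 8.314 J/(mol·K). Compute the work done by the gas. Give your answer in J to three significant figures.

Isobaric: W = P ΔV = nR ΔT.
W = (1.09)(8.314)(135 − 272) = -1242 J.

W ≈ -1240 J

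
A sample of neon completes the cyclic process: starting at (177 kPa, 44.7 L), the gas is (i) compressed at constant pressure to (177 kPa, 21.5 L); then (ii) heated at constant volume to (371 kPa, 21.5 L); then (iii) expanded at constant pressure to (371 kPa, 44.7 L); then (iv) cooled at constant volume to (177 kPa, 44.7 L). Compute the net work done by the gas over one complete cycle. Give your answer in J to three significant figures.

W_net ≈ 4500 J

Constant-volume legs do no work.
W(i) = (177)(21.5 − 44.7) = -4106 J; W(iii) = (371)(44.7 − 21.5) = 8607 J.
W_net = -4106 + 8607 = 4501 J (the clockwise enclosed area).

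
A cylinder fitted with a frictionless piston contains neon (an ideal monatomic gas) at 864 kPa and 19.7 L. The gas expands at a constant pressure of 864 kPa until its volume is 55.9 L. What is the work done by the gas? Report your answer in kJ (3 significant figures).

Isobaric: W = P ΔV.
W = (864 kPa)(55.9 − 19.7 L) = (864)(36.2) = 31277 J.

W ≈ 31.3 kJ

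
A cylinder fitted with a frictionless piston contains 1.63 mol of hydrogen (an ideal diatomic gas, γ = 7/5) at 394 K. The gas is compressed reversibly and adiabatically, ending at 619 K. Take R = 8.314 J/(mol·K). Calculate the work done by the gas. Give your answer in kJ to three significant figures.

W ≈ -7.62 kJ

Adiabatic ⇒ Q = 0, so W_by = −ΔU = nCᵥ(T₁ − T₂).
Cᵥ = 5R/2 = 20.79 J/(mol·K).
W = (1.63)(20.79)(394 − 619) = -7623 J.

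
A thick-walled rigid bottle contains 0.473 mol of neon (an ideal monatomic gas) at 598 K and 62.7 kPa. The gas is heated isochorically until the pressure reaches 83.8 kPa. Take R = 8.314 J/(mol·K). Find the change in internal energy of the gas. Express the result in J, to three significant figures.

Constant volume ⇒ W = 0, so Q = ΔU = nCᵥΔT with Cᵥ = 3R/2 = 12.47 J/(mol·K).
At constant V, T₂/T₁ = P₂/P₁ ⇒ ΔT = T₁(P₂/P₁ − 1) = 598·(83.8/62.7 − 1) = 201.2 K.
ΔU = (0.473)(12.47)(201.2) = 1187 J.

ΔU ≈ 1190 J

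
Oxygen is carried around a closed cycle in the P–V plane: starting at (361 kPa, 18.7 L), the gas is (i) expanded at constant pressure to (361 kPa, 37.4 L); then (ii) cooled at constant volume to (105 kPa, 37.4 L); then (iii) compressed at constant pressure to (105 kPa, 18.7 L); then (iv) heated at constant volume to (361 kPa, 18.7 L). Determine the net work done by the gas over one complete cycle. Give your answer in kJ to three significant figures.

Constant-volume legs do no work.
W(i) = (361)(37.4 − 18.7) = 6751 J; W(iii) = (105)(18.7 − 37.4) = -1964 J.
W_net = 6751 − 1964 = 4787 J (the clockwise enclosed area).

W_net ≈ 4.79 kJ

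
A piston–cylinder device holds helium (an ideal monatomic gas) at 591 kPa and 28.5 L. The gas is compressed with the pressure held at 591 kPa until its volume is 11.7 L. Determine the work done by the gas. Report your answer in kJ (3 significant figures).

Isobaric: W = P ΔV.
W = (591 kPa)(11.7 − 28.5 L) = (591)(-16.8) = -9929 J.

W ≈ -9.93 kJ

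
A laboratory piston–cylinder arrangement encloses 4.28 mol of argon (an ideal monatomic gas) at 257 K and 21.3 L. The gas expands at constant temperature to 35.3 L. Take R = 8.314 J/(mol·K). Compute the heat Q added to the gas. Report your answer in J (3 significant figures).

Q ≈ 4620 J

Isothermal ⇒ ΔU = 0, so Q = W = nRT ln(V₂/V₁).
Q = (4.28)(8.314)(257) ln(35.3/21.3) = 9145 × 0.5052 = 4620 J.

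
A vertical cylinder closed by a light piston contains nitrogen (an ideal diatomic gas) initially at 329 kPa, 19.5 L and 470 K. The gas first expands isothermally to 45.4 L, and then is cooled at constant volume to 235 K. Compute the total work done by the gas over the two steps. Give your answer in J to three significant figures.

W_total ≈ 5420 J

Step 1 (isothermal): W = P₁V₁ ln(V₂/V₁) = (6416) ln(45.4/19.5) = 5422 J.
Step 2 (isochoric): W = 0 (constant volume).
W_total = 5422 + 0 = 5422 J.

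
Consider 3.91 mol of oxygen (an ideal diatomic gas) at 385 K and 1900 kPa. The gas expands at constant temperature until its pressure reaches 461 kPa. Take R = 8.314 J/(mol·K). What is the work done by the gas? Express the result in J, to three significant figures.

W ≈ 17700 J

Isothermal process: W = nRT ln(V₂/V₁) = nRT ln(P₁/P₂).
W = (3.91)(8.314)(385) × ln(1900/461)
  = 12515 × ln(4.121) = 12515 × 1.416
W_by_gas = 17725 J.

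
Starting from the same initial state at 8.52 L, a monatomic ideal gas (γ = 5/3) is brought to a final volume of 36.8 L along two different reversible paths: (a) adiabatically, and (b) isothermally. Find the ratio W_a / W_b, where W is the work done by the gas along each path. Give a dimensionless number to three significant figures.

Path (a) adiabatic: W = P₁V₁(1 − (V₁/V₂)^(γ−1))/(γ−1) → W_a/(P₁V₁) = 0.9344.
Path (b) isothermal: W = P₁V₁ ln(V₂/V₁) → W_b/(P₁V₁) = 1.463.
W_a / W_b = 0.9344 / 1.463 = 0.6387.

W_a / W_b ≈ 0.639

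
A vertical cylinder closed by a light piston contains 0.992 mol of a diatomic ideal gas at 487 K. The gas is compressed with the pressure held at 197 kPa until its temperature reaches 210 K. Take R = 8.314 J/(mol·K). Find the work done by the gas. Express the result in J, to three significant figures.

Isobaric: W = P ΔV = nR ΔT.
W = (0.992)(8.314)(210 − 487) = -2285 J.

W ≈ -2280 J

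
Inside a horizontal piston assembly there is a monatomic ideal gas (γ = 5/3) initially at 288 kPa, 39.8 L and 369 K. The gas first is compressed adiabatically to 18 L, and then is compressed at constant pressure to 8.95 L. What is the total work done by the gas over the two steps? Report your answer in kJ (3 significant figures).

Step 1 (adiabatic): W = (P₁V₁ − P₂V₂)/(γ−1) = (11462 − 19454)/0.667 = -11988 J.
After step 1: P = 1081 kPa, V = 18 L, T = 626.3 K.
Step 2 (isobaric): W = PΔV = (1081 kPa)(8.95 − 18 L) = -9781 J.
W_total = -11988 − 9781 = -21769 J.

W_total ≈ -21.8 kJ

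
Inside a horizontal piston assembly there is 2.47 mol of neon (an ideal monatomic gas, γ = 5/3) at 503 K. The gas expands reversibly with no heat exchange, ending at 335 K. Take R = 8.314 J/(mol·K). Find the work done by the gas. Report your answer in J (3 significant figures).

Adiabatic ⇒ Q = 0, so W_by = −ΔU = nCᵥ(T₁ − T₂).
Cᵥ = 3R/2 = 12.47 J/(mol·K).
W = (2.47)(12.47)(503 − 335) = 5175 J.

W ≈ 5170 J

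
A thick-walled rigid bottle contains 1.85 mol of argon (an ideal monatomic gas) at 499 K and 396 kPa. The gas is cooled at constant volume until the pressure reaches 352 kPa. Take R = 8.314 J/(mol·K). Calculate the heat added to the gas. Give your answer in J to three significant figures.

Q ≈ -1280 J

Constant volume ⇒ W = 0, so Q = ΔU = nCᵥΔT with Cᵥ = 3R/2 = 12.47 J/(mol·K).
At constant V, T₂/T₁ = P₂/P₁ ⇒ ΔT = T₁(P₂/P₁ − 1) = 499·(352/396 − 1) = -55.44 K.
ΔU = (1.85)(12.47)(-55.44) = -1279 J.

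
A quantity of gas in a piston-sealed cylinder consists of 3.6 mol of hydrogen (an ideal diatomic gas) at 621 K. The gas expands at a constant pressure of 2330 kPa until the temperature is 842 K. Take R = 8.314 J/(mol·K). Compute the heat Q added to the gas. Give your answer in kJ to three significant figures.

Isobaric: W = nRΔT = (3.6)(8.314)(221) = 6615 J.
ΔU = nCᵥΔT with Cᵥ = 5R/2: ΔU = (3.6)(20.79)(221) = 16537 J.
Q = ΔU + W = 16537 + 6615 = 23151 J.

Q ≈ 23.2 kJ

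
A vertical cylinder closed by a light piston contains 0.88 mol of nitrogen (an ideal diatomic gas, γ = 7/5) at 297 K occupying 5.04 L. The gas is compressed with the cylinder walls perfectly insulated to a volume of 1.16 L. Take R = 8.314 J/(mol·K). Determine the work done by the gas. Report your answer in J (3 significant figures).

W ≈ -4340 J

Adiabatic: TV^(γ−1) = const with γ = 7/5.
T₂ = T₁ (V₁/V₂)^(γ−1) = 297 × (5.04/1.16)^0.4 = 297 × 1.8 = 534.5 K.
W_by = nCᵥ(T₁ − T₂) = (0.88)(20.79)(297 − 534.5) = -4344 J.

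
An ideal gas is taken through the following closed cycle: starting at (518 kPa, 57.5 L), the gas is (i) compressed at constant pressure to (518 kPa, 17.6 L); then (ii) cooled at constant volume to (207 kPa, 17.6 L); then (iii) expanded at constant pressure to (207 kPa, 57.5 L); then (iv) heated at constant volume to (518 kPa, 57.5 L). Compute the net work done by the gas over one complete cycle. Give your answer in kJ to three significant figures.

W_net ≈ -12.4 kJ

Constant-volume legs do no work.
W(i) = (518)(17.6 − 57.5) = -20668 J; W(iii) = (207)(57.5 − 17.6) = 8259 J.
W_net = -20668 + 8259 = -12409 J (the counter-clockwise enclosed area).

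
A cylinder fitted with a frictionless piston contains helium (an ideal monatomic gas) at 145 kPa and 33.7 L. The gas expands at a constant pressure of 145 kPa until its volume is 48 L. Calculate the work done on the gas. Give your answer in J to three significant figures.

W ≈ -2070 J

Isobaric: W = P ΔV.
W = (145 kPa)(48 − 33.7 L) = (145)(14.3) = 2073 J.
Work on gas = −W_by = -2073 J.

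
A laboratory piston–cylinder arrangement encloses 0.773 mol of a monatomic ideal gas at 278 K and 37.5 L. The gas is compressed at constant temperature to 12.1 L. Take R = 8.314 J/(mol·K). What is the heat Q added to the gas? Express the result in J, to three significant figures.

Isothermal ⇒ ΔU = 0, so Q = W = nRT ln(V₂/V₁).
Q = (0.773)(8.314)(278) ln(12.1/37.5) = 1787 × -1.131 = -2021 J.

Q ≈ -2020 J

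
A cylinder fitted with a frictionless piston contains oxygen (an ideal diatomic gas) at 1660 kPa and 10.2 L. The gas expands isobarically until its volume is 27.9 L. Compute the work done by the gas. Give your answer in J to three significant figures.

W ≈ 29400 J

Isobaric: W = P ΔV.
W = (1660 kPa)(27.9 − 10.2 L) = (1660)(17.7) = 29382 J.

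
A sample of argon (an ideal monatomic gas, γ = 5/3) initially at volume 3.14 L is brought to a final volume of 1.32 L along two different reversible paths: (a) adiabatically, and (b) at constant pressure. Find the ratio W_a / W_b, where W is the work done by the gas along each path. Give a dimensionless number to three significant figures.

Path (a) adiabatic: W = P₁V₁(1 − (V₁/V₂)^(γ−1))/(γ−1) → W_a/(P₁V₁) = -1.173.
Path (b) isobaric: W = P₁(V₂ − V₁) → W_b/(P₁V₁) = -0.5796.
W_a / W_b = -1.173 / -0.5796 = 2.024.

W_a / W_b ≈ 2.02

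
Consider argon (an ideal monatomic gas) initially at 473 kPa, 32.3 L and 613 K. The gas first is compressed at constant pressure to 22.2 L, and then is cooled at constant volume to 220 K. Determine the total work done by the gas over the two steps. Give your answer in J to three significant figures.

W_total ≈ -4780 J

Step 1 (isobaric): W = PΔV = (473 kPa)(22.2 − 32.3 L) = -4777 J.
Step 2 (isochoric): W = 0 (constant volume).
W_total = -4777 + 0 = -4777 J.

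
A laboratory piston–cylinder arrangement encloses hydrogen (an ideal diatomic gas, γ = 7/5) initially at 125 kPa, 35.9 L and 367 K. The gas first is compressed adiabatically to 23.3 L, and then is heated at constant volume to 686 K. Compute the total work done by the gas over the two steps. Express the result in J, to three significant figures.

W_total ≈ -2120 J

Step 1 (adiabatic): W = (P₁V₁ − P₂V₂)/(γ−1) = (4488 − 5335)/0.4 = -2118 J.
Step 2 (isochoric): W = 0 (constant volume).
W_total = -2118 + 0 = -2118 J.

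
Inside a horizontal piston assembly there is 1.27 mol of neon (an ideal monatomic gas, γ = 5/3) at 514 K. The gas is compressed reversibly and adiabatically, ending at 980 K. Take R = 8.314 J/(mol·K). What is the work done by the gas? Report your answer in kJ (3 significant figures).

W ≈ -7.38 kJ

Adiabatic ⇒ Q = 0, so W_by = −ΔU = nCᵥ(T₁ − T₂).
Cᵥ = 3R/2 = 12.47 J/(mol·K).
W = (1.27)(12.47)(514 − 980) = -7381 J.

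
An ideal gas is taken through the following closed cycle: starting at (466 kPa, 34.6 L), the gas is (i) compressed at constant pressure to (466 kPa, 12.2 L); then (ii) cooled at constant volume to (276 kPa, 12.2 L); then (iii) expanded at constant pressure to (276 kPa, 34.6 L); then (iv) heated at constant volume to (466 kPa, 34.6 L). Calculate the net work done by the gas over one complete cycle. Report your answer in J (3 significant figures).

Constant-volume legs do no work.
W(i) = (466)(12.2 − 34.6) = -10438 J; W(iii) = (276)(34.6 − 12.2) = 6182 J.
W_net = -10438 + 6182 = -4256 J (the counter-clockwise enclosed area).

W_net ≈ -4260 J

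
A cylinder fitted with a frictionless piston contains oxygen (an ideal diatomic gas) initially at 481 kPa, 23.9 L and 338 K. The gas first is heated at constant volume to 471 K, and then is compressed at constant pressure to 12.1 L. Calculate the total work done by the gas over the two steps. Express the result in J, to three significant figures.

W_total ≈ -7910 J

Step 1 (isochoric): W = 0 (constant volume).
After step 1: P = 670.3 kPa (V unchanged).
Step 2 (isobaric): W = PΔV = (670.3 kPa)(12.1 − 23.9 L) = -7909 J.
W_total = 0 − 7909 = -7909 J.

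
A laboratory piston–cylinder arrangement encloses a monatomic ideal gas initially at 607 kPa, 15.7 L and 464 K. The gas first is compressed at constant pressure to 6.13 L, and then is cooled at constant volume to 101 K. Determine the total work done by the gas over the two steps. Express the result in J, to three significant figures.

W_total ≈ -5810 J

Step 1 (isobaric): W = PΔV = (607 kPa)(6.13 − 15.7 L) = -5809 J.
Step 2 (isochoric): W = 0 (constant volume).
W_total = -5809 + 0 = -5809 J.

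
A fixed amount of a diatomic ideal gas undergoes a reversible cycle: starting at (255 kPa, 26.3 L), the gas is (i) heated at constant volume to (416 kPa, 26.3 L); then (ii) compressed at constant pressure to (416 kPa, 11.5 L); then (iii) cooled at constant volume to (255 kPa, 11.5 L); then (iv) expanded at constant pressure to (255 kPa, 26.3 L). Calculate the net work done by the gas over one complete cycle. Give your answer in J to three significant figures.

Constant-volume legs do no work.
W(ii) = (416)(11.5 − 26.3) = -6157 J; W(iv) = (255)(26.3 − 11.5) = 3774 J.
W_net = -6157 + 3774 = -2383 J (the counter-clockwise enclosed area).

W_net ≈ -2380 J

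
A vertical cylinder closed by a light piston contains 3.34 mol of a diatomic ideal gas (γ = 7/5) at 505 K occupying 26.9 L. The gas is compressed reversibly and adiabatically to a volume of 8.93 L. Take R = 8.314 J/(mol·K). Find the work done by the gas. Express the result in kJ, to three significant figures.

Adiabatic: TV^(γ−1) = const with γ = 7/5.
T₂ = T₁ (V₁/V₂)^(γ−1) = 505 × (26.9/8.93)^0.4 = 505 × 1.554 = 785 K.
W_by = nCᵥ(T₁ − T₂) = (3.34)(20.79)(505 − 785) = -19436 J.

W ≈ -19.4 kJ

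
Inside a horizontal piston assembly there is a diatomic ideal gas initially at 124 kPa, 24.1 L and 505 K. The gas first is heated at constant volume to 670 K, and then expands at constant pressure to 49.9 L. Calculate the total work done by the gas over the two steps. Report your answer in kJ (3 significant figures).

Step 1 (isochoric): W = 0 (constant volume).
After step 1: P = 164.5 kPa (V unchanged).
Step 2 (isobaric): W = PΔV = (164.5 kPa)(49.9 − 24.1 L) = 4244 J.
W_total = 0 + 4244 = 4244 J.

W_total ≈ 4.24 kJ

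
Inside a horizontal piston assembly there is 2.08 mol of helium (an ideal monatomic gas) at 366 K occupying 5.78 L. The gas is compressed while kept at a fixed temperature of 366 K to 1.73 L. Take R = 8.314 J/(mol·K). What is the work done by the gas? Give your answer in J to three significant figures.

Isothermal: W = nRT ln(V₂/V₁).
W = (2.08)(8.314)(366) × ln(1.73/5.78)
  = 6329 × -1.206
W_by_gas = -7635 J.

W ≈ -7630 J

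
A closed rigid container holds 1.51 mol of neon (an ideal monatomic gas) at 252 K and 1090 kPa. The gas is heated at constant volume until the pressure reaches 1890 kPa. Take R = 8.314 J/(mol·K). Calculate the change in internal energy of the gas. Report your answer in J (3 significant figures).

ΔU ≈ 3480 J

Constant volume ⇒ W = 0, so Q = ΔU = nCᵥΔT with Cᵥ = 3R/2 = 12.47 J/(mol·K).
At constant V, T₂/T₁ = P₂/P₁ ⇒ ΔT = T₁(P₂/P₁ − 1) = 252·(1890/1090 − 1) = 185 K.
ΔU = (1.51)(12.47)(185) = 3483 J.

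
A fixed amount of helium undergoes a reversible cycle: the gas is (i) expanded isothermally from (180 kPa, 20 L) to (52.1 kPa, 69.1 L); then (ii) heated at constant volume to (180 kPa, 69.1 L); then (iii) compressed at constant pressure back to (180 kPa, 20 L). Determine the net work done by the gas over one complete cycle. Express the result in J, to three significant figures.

Leg (i): W = PᵢVᵢ ln(V_f/Vᵢ) = (3600) ln(69.1/20) = 4463 J.
Leg (ii): W = 0.
Leg (iii): W = PΔV = (180)(20 − 69.1) = -8838 J.
W_net = 4463 − 8838 = -4375 J.

W_net ≈ -4370 J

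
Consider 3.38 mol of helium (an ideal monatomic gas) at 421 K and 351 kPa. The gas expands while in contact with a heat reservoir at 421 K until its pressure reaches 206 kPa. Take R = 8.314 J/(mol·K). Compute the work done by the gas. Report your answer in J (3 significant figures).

W ≈ 6300 J

Isothermal process: W = nRT ln(V₂/V₁) = nRT ln(P₁/P₂).
W = (3.38)(8.314)(421) × ln(351/206)
  = 11831 × ln(1.704) = 11831 × 0.5329
W_by_gas = 6305 J.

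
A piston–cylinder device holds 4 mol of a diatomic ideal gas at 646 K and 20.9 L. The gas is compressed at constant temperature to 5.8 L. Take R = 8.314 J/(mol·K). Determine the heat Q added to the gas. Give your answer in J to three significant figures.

Isothermal ⇒ ΔU = 0, so Q = W = nRT ln(V₂/V₁).
Q = (4)(8.314)(646) ln(5.8/20.9) = 21483 × -1.282 = -27539 J.

Q ≈ -27500 J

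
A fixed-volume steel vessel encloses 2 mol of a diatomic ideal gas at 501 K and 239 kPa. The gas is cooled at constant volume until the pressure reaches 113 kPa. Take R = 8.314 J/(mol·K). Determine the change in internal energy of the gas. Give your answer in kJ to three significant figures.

ΔU ≈ -11.0 kJ

Constant volume ⇒ W = 0, so Q = ΔU = nCᵥΔT with Cᵥ = 5R/2 = 20.79 J/(mol·K).
At constant V, T₂/T₁ = P₂/P₁ ⇒ ΔT = T₁(P₂/P₁ − 1) = 501·(113/239 − 1) = -264.1 K.
ΔU = (2)(20.79)(-264.1) = -10980 J.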